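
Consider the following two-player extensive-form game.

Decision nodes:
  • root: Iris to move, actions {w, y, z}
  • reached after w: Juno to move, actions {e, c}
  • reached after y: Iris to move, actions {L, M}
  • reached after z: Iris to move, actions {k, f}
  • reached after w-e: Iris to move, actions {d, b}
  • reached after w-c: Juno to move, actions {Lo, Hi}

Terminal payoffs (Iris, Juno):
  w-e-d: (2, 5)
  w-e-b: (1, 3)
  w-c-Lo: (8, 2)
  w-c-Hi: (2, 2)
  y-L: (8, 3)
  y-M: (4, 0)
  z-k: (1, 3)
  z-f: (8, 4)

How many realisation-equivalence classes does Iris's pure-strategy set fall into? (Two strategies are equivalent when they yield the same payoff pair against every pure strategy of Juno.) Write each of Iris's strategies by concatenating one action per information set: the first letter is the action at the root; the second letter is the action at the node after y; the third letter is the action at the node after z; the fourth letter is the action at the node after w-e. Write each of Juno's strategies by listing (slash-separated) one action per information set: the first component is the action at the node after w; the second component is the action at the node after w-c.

Iris has 24 pure strategies: wLkd, wLkb, wLfd, wLfb, wMkd, wMkb, wMfd, wMfb, yLkd, yLkb, yLfd, yLfb, yMkd, yMkb, yMfd, yMfb, zLkd, zLkb, zLfd, zLfb, zMkd, zMkb, zMfd, zMfb. Columns: e/Lo, e/Hi, c/Lo, c/Hi.
{wLkd, wLfd, wMkd, wMfd} → row (2,5) (2,5) (8,2) (2,2)
{wLkb, wLfb, wMkb, wMfb} → row (1,3) (1,3) (8,2) (2,2)
{yLkd, yLkb, yLfd, yLfb} → row (8,3) (8,3) (8,3) (8,3)
{yMkd, yMkb, yMfd, yMfb} → row (4,0) (4,0) (4,0) (4,0)
{zLkd, zLkb, zMkd, zMkb} → row (1,3) (1,3) (1,3) (1,3)
{zLfd, zLfb, zMfd, zMfb} → row (8,4) (8,4) (8,4) (8,4)
That's 6 distinct rows out of 24 strategies.

6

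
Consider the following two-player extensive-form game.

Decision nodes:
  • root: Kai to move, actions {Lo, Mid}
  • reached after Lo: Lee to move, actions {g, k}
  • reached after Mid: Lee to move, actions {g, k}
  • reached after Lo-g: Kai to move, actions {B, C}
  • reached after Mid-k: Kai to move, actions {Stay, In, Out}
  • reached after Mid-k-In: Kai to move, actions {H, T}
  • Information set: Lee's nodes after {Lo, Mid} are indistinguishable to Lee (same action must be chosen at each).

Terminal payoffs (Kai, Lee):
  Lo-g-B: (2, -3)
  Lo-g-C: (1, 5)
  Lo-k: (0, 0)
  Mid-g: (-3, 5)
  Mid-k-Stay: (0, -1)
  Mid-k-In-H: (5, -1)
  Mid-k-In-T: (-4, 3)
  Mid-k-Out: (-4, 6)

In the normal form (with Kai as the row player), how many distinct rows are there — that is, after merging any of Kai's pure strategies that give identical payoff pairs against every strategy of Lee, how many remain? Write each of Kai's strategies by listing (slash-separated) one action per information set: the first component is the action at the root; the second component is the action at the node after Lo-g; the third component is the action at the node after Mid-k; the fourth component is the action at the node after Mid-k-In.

Kai has 24 pure strategies: Lo/B/Stay/H, Lo/B/Stay/T, Lo/B/In/H, Lo/B/In/T, Lo/B/Out/H, Lo/B/Out/T, Lo/C/Stay/H, Lo/C/Stay/T, Lo/C/In/H, Lo/C/In/T, Lo/C/Out/H, Lo/C/Out/T, Mid/B/Stay/H, Mid/B/Stay/T, Mid/B/In/H, Mid/B/In/T, Mid/B/Out/H, Mid/B/Out/T, Mid/C/Stay/H, Mid/C/Stay/T, Mid/C/In/H, Mid/C/In/T, Mid/C/Out/H, Mid/C/Out/T. Columns: g, k.
{Lo/B/Stay/H, Lo/B/Stay/T, Lo/B/In/H, Lo/B/In/T, Lo/B/Out/H, Lo/B/Out/T} → row (2,-3) (0,0)
{Lo/C/Stay/H, Lo/C/Stay/T, Lo/C/In/H, Lo/C/In/T, Lo/C/Out/H, Lo/C/Out/T} → row (1,5) (0,0)
{Mid/B/Stay/H, Mid/B/Stay/T, Mid/C/Stay/H, Mid/C/Stay/T} → row (-3,5) (0,-1)
{Mid/B/In/H, Mid/C/In/H} → row (-3,5) (5,-1)
{Mid/B/In/T, Mid/C/In/T} → row (-3,5) (-4,3)
{Mid/B/Out/H, Mid/B/Out/T, Mid/C/Out/H, Mid/C/Out/T} → row (-3,5) (-4,6)
That's 6 distinct rows out of 24 strategies.

6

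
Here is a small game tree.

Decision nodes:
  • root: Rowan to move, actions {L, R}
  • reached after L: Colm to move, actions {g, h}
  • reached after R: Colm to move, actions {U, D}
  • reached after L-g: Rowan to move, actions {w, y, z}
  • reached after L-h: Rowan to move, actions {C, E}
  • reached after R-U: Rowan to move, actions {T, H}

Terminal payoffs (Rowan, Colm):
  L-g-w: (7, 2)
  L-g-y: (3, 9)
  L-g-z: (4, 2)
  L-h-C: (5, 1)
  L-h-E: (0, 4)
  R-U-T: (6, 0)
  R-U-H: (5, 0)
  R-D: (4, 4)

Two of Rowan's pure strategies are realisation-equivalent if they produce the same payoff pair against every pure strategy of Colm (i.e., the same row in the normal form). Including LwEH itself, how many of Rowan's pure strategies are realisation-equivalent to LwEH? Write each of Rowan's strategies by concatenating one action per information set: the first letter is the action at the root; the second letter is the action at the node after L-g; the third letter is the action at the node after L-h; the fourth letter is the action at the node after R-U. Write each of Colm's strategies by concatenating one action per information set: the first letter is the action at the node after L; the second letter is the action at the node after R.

Row for LwEH (columns gU, gD, hU, hD): (7,2) (7,2) (0,4) (0,4).
Under LwEH, Rowan's choice at the node after R-U can never be reached regardless of what Colm does, so varying those choices leaves every outcome unchanged.
Holding the reachable choices fixed and varying the unreachable one freely already gives 2 equivalent strategies.
No other strategy reproduces this row, so those 2 are the full class: LwET, LwEH.

2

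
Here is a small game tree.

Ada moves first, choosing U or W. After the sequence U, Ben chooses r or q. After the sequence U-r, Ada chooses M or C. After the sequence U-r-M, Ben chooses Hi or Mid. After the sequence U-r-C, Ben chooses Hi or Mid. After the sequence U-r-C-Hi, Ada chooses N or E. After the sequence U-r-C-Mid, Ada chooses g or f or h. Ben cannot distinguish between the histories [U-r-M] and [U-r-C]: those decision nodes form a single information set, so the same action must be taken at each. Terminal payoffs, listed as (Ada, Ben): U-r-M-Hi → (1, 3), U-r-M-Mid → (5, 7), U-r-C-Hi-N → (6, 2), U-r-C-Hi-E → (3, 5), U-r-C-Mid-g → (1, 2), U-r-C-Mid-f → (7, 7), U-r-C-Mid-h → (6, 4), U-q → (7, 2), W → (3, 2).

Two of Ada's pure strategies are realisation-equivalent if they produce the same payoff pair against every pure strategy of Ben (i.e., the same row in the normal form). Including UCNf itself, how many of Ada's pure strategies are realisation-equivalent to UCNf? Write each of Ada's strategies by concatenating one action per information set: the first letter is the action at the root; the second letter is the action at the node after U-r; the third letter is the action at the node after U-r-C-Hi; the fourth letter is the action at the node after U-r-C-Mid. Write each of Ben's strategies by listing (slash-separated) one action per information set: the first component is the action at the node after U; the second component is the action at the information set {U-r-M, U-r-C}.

1

Row for UCNf (columns r/Hi, r/Mid, q/Hi, q/Mid): (6,2) (7,7) (7,2) (7,2).
Every one of Ada's information sets is on the play path for some reply by Ben when Ada follows UCNf.
Changing the action at any of them therefore changes at least one column, so only UCNf itself gives this row.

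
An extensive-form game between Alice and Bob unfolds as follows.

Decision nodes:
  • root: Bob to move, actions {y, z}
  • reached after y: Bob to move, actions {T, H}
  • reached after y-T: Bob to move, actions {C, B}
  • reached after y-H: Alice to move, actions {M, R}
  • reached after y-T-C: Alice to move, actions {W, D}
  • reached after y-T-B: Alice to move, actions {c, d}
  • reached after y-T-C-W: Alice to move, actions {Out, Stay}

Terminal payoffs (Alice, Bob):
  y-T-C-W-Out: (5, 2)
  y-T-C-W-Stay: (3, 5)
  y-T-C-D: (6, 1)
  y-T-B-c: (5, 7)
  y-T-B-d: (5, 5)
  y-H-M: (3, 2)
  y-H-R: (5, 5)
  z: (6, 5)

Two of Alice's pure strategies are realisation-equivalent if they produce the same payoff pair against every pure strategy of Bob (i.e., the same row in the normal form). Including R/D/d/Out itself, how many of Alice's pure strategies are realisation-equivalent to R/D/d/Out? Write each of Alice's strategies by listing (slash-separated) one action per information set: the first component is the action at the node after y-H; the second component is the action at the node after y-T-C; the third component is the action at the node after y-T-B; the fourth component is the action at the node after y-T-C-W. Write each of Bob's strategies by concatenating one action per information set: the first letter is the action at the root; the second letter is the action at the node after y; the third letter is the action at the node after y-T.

2

Row for R/D/d/Out (columns yTC, yTB, yHC, yHB, zTC, zTB, zHC, zHB): (6,1) (5,5) (5,5) (5,5) (6,5) (6,5) (6,5) (6,5).
Under R/D/d/Out, Alice's choice at the node after y-T-C-W can never be reached regardless of what Bob does, so varying those choices leaves every outcome unchanged.
Holding the reachable choices fixed and varying the unreachable one freely already gives 2 equivalent strategies.
No other strategy reproduces this row, so those 2 are the full class: R/D/d/Out, R/D/d/Stay.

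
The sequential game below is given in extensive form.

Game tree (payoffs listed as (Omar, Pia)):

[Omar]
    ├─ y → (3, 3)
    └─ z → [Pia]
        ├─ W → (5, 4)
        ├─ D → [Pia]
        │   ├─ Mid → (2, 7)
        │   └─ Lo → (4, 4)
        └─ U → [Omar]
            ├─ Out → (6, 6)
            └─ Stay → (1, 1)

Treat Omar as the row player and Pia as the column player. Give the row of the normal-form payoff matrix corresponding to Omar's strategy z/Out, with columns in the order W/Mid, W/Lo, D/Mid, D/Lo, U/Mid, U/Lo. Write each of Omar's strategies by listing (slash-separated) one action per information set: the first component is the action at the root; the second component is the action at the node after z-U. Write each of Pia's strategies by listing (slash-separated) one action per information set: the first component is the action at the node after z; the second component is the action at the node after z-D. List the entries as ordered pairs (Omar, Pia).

(5,4) (5,4) (2,7) (4,4) (6,6) (6,6)

vs W/Mid: Omar plays z → Pia plays W at [z] → (5, 4)
vs W/Lo: Omar plays z → Pia plays W at [z] → (5, 4)
vs D/Mid: Omar plays z → Pia plays D at [z] → Pia plays Mid at [z-D] → (2, 7)
vs D/Lo: Omar plays z → Pia plays D at [z] → Pia plays Lo at [z-D] → (4, 4)
vs U/Mid: Omar plays z → Pia plays U at [z] → Omar plays Out at [z-U] → (6, 6)
vs U/Lo: Omar plays z → Pia plays U at [z] → Omar plays Out at [z-U] → (6, 6)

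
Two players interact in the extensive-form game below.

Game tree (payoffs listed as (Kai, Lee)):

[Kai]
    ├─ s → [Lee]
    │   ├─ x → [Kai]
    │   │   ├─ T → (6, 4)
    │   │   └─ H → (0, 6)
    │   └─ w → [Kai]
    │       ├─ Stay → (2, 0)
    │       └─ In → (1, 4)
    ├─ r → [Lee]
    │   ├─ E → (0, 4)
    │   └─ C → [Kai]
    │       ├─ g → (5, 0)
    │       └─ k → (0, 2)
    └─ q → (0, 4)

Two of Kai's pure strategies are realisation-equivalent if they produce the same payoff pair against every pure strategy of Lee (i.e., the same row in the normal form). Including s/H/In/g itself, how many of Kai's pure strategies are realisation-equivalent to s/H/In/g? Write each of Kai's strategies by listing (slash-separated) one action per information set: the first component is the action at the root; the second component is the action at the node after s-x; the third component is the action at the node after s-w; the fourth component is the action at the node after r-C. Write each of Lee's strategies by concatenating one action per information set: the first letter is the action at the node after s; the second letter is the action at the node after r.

Row for s/H/In/g (columns xE, xC, wE, wC): (0,6) (0,6) (1,4) (1,4).
Under s/H/In/g, Kai's choice at the node after r-C can never be reached regardless of what Lee does, so varying those choices leaves every outcome unchanged.
Holding the reachable choices fixed and varying the unreachable one freely already gives 2 equivalent strategies.
No other strategy reproduces this row, so those 2 are the full class: s/H/In/g, s/H/In/k.

2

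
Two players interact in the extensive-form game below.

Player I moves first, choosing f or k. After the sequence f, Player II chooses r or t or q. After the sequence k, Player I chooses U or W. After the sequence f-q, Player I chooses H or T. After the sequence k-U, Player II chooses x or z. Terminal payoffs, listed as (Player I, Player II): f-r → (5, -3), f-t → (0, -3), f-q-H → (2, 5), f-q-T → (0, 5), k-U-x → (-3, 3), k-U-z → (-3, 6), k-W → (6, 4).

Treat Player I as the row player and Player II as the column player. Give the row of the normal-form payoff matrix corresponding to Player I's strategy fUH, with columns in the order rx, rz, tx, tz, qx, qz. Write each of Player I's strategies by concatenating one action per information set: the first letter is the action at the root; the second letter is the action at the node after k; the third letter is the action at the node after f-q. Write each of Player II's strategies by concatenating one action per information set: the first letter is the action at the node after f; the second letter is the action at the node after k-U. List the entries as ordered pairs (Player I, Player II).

(5,-3) (5,-3) (0,-3) (0,-3) (2,5) (2,5)

vs rx: Player I plays f → Player II plays r at [f] → (5, -3)
vs rz: Player I plays f → Player II plays r at [f] → (5, -3)
vs tx: Player I plays f → Player II plays t at [f] → (0, -3)
vs tz: Player I plays f → Player II plays t at [f] → (0, -3)
vs qx: Player I plays f → Player II plays q at [f] → Player I plays H at [f-q] → (2, 5)
vs qz: Player I plays f → Player II plays q at [f] → Player I plays H at [f-q] → (2, 5)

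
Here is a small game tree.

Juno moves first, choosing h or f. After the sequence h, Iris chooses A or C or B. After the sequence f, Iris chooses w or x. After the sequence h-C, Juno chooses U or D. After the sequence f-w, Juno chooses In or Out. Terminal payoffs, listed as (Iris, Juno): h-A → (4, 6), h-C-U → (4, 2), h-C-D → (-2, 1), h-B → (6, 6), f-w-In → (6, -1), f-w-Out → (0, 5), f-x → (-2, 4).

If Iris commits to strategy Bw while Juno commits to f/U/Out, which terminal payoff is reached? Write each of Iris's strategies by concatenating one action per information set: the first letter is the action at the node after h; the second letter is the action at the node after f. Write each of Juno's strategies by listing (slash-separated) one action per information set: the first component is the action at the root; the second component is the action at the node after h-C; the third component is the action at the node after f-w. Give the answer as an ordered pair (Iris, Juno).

(0, 5)

Trace the play path from the root:
  Juno plays f
  Iris plays w at [f]
  Juno plays Out at [f-w]
→ terminal payoff (0, 5).
(Iris's choice at the node after h is never reached on this path, so it doesn't affect the outcome.)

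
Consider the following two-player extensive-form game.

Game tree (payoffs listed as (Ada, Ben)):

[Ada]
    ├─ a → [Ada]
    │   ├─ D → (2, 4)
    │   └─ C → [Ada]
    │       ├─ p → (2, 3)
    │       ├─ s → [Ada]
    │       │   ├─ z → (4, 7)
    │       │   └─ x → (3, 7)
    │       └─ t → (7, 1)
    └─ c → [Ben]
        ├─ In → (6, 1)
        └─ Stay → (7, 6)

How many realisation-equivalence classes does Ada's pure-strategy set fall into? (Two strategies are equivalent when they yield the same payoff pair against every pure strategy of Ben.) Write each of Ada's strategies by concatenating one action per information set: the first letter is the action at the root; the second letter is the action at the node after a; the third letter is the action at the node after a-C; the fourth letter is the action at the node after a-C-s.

6

Ada has 24 pure strategies: aDpz, aDpx, aDsz, aDsx, aDtz, aDtx, aCpz, aCpx, aCsz, aCsx, aCtz, aCtx, cDpz, cDpx, cDsz, cDsx, cDtz, cDtx, cCpz, cCpx, cCsz, cCsx, cCtz, cCtx. Columns: In, Stay.
{aDpz, aDpx, aDsz, aDsx, aDtz, aDtx} → row (2,4) (2,4)
{aCpz, aCpx} → row (2,3) (2,3)
{aCsz} → row (4,7) (4,7)
{aCsx} → row (3,7) (3,7)
{aCtz, aCtx} → row (7,1) (7,1)
{cDpz, cDpx, cDsz, cDsx, cDtz, cDtx, cCpz, cCpx, cCsz, cCsx, cCtz, cCtx} → row (6,1) (7,6)
That's 6 distinct rows out of 24 strategies.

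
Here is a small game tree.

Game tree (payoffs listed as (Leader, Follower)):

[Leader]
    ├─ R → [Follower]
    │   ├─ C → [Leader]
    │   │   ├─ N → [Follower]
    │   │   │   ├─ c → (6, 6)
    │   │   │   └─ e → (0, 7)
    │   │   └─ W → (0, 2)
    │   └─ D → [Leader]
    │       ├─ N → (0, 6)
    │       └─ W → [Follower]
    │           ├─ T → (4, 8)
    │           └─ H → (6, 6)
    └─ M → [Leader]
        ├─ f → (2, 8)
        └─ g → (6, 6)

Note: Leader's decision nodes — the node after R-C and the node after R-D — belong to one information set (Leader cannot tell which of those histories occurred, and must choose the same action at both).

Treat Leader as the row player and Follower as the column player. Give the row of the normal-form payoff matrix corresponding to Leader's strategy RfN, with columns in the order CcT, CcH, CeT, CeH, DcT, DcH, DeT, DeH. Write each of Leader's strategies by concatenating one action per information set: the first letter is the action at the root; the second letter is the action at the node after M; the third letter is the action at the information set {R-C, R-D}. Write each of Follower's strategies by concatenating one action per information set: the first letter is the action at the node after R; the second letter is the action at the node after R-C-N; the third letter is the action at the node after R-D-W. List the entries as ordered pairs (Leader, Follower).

vs CcT: Leader plays R → Follower plays C at [R] → Leader plays N at [R-C] → Follower plays c at [R-C-N] → (6, 6)
vs CcH: Leader plays R → Follower plays C at [R] → Leader plays N at [R-C] → Follower plays c at [R-C-N] → (6, 6)
vs CeT: Leader plays R → Follower plays C at [R] → Leader plays N at [R-C] → Follower plays e at [R-C-N] → (0, 7)
vs CeH: Leader plays R → Follower plays C at [R] → Leader plays N at [R-C] → Follower plays e at [R-C-N] → (0, 7)
vs DcT: Leader plays R → Follower plays D at [R] → Leader plays N at [R-D] → (0, 6)
vs DcH: Leader plays R → Follower plays D at [R] → Leader plays N at [R-D] → (0, 6)
vs DeT: Leader plays R → Follower plays D at [R] → Leader plays N at [R-D] → (0, 6)
vs DeH: Leader plays R → Follower plays D at [R] → Leader plays N at [R-D] → (0, 6)

(6,6) (6,6) (0,7) (0,7) (0,6) (0,6) (0,6) (0,6)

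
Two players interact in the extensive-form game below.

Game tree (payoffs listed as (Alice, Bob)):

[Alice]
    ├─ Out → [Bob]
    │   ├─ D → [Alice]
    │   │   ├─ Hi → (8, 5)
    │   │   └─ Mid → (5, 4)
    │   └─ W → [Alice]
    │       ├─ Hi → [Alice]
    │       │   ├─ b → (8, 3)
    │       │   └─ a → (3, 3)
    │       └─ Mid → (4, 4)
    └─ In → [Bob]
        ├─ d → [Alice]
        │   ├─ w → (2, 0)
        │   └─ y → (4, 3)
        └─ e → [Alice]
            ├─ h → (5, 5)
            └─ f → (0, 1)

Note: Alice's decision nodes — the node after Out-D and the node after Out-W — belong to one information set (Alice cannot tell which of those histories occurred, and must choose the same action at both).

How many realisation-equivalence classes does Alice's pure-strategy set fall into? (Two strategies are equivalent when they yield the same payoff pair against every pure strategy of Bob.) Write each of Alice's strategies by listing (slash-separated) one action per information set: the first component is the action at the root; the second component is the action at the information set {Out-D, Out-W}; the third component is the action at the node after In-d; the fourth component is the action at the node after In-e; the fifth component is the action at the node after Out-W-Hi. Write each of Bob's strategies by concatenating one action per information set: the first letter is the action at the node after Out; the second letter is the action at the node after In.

Alice has 32 pure strategies: Out/Hi/w/h/b, Out/Hi/w/h/a, Out/Hi/w/f/b, Out/Hi/w/f/a, Out/Hi/y/h/b, Out/Hi/y/h/a, Out/Hi/y/f/b, Out/Hi/y/f/a, Out/Mid/w/h/b, Out/Mid/w/h/a, Out/Mid/w/f/b, Out/Mid/w/f/a, Out/Mid/y/h/b, Out/Mid/y/h/a, Out/Mid/y/f/b, Out/Mid/y/f/a, In/Hi/w/h/b, In/Hi/w/h/a, In/Hi/w/f/b, In/Hi/w/f/a, In/Hi/y/h/b, In/Hi/y/h/a, In/Hi/y/f/b, In/Hi/y/f/a, In/Mid/w/h/b, In/Mid/w/h/a, In/Mid/w/f/b, In/Mid/w/f/a, In/Mid/y/h/b, In/Mid/y/h/a, In/Mid/y/f/b, In/Mid/y/f/a. Columns: Dd, De, Wd, We.
{Out/Hi/w/h/b, Out/Hi/w/f/b, Out/Hi/y/h/b, Out/Hi/y/f/b} → row (8,5) (8,5) (8,3) (8,3)
{Out/Hi/w/h/a, Out/Hi/w/f/a, Out/Hi/y/h/a, Out/Hi/y/f/a} → row (8,5) (8,5) (3,3) (3,3)
{Out/Mid/w/h/b, Out/Mid/w/h/a, Out/Mid/w/f/b, Out/Mid/w/f/a, Out/Mid/y/h/b, Out/Mid/y/h/a, Out/Mid/y/f/b, Out/Mid/y/f/a} → row (5,4) (5,4) (4,4) (4,4)
{In/Hi/w/h/b, In/Hi/w/h/a, In/Mid/w/h/b, In/Mid/w/h/a} → row (2,0) (5,5) (2,0) (5,5)
{In/Hi/w/f/b, In/Hi/w/f/a, In/Mid/w/f/b, In/Mid/w/f/a} → row (2,0) (0,1) (2,0) (0,1)
{In/Hi/y/h/b, In/Hi/y/h/a, In/Mid/y/h/b, In/Mid/y/h/a} → row (4,3) (5,5) (4,3) (5,5)
{In/Hi/y/f/b, In/Hi/y/f/a, In/Mid/y/f/b, In/Mid/y/f/a} → row (4,3) (0,1) (4,3) (0,1)
That's 7 distinct rows out of 32 strategies.

7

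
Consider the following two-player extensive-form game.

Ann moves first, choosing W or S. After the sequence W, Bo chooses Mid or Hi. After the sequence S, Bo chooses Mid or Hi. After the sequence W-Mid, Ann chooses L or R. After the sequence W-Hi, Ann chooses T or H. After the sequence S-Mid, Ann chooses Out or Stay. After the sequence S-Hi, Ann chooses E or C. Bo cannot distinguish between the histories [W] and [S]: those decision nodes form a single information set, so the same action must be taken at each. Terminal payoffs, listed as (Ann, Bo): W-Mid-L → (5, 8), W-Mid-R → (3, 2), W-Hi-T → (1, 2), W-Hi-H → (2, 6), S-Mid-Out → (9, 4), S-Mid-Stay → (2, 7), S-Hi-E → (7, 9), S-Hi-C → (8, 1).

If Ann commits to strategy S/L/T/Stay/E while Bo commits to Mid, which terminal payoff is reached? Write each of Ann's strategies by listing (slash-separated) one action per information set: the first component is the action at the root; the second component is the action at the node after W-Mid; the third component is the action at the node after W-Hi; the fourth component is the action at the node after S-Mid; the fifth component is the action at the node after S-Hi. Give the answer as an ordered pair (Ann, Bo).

(2, 7)

Trace the play path from the root:
  Ann plays S
  Bo plays Mid at [S]
  Ann plays Stay at [S-Mid]
→ terminal payoff (2, 7).
(Ann's choice at the node after W-Mid is never reached on this path, so it doesn't affect the outcome.)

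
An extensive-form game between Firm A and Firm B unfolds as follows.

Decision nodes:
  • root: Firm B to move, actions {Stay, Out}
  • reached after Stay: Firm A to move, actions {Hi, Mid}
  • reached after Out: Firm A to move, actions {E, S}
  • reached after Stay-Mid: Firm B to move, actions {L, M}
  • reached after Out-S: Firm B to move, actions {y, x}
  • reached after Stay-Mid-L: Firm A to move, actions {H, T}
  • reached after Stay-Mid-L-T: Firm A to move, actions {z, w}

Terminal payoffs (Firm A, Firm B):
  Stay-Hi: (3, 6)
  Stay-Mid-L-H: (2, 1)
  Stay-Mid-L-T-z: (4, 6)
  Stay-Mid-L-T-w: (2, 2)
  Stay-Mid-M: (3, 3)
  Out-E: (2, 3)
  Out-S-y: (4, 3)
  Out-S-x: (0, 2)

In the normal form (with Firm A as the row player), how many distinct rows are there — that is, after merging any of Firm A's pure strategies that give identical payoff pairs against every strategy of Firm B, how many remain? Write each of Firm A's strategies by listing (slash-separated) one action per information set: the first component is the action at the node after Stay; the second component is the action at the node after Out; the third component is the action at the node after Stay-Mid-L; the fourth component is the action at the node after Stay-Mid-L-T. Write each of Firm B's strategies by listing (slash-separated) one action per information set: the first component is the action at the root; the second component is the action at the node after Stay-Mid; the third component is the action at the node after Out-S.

8

Firm A has 16 pure strategies: Hi/E/H/z, Hi/E/H/w, Hi/E/T/z, Hi/E/T/w, Hi/S/H/z, Hi/S/H/w, Hi/S/T/z, Hi/S/T/w, Mid/E/H/z, Mid/E/H/w, Mid/E/T/z, Mid/E/T/w, Mid/S/H/z, Mid/S/H/w, Mid/S/T/z, Mid/S/T/w. Columns: Stay/L/y, Stay/L/x, Stay/M/y, Stay/M/x, Out/L/y, Out/L/x, Out/M/y, Out/M/x.
{Hi/E/H/z, Hi/E/H/w, Hi/E/T/z, Hi/E/T/w} → row (3,6) (3,6) (3,6) (3,6) (2,3) (2,3) (2,3) (2,3)
{Hi/S/H/z, Hi/S/H/w, Hi/S/T/z, Hi/S/T/w} → row (3,6) (3,6) (3,6) (3,6) (4,3) (0,2) (4,3) (0,2)
{Mid/E/H/z, Mid/E/H/w} → row (2,1) (2,1) (3,3) (3,3) (2,3) (2,3) (2,3) (2,3)
{Mid/E/T/z} → row (4,6) (4,6) (3,3) (3,3) (2,3) (2,3) (2,3) (2,3)
{Mid/E/T/w} → row (2,2) (2,2) (3,3) (3,3) (2,3) (2,3) (2,3) (2,3)
{Mid/S/H/z, Mid/S/H/w} → row (2,1) (2,1) (3,3) (3,3) (4,3) (0,2) (4,3) (0,2)
{Mid/S/T/z} → row (4,6) (4,6) (3,3) (3,3) (4,3) (0,2) (4,3) (0,2)
{Mid/S/T/w} → row (2,2) (2,2) (3,3) (3,3) (4,3) (0,2) (4,3) (0,2)
That's 8 distinct rows out of 16 strategies.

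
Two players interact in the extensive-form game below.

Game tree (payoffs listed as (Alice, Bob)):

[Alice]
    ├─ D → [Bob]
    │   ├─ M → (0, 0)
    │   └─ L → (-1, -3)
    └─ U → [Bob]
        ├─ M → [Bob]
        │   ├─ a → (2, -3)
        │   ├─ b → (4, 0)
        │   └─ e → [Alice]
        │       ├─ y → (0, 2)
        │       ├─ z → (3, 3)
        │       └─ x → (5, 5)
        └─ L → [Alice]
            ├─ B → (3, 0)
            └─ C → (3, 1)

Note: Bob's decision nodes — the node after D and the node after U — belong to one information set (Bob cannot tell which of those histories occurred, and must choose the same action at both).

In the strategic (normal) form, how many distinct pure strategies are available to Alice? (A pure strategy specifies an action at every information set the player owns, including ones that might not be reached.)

12

Alice owns the root with actions {D, U} — two choices.
Alice owns the node after U-L with actions {B, C} — two choices.
Alice owns the node after U-M-e with actions {y, z, x} — three choices.
A pure strategy fixes one action at each information set independently, so the count is the product 2 × 2 × 3 = 12.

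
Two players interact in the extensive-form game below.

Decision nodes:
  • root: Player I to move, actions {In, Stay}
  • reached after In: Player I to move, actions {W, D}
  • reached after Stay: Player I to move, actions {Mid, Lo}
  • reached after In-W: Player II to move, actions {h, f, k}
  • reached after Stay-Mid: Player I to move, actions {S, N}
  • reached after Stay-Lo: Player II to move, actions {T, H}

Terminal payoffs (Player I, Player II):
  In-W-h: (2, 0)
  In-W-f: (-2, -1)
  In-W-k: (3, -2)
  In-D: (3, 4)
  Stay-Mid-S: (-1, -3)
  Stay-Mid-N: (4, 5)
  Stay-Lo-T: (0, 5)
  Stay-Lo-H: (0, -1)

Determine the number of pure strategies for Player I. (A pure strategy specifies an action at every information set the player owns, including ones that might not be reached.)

16

Player I owns the root with actions {In, Stay} — two choices.
Player I owns the node after In with actions {W, D} — two choices.
Player I owns the node after Stay with actions {Mid, Lo} — two choices.
Player I owns the node after Stay-Mid with actions {S, N} — two choices.
A pure strategy fixes one action at each information set independently, so the count is the product 2 × 2 × 2 × 2 = 16.
(For reference, Player II has 6 pure strategies, giving a 16×6 normal-form matrix.)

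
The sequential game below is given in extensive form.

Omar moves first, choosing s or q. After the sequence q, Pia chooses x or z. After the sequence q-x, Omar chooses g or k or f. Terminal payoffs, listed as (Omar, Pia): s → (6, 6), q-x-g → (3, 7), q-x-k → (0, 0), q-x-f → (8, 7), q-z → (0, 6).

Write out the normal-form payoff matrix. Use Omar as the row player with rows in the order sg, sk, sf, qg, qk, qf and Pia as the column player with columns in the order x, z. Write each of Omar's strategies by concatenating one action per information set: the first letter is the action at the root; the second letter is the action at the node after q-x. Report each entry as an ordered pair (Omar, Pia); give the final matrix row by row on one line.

sg: (6,6) (6,6) | sk: (6,6) (6,6) | sf: (6,6) (6,6) | qg: (3,7) (0,6) | qk: (0,0) (0,6) | qf: (8,7) (0,6)

Row sg: x→(6,6), z→(6,6)
Row sk: x→(6,6), z→(6,6)
Row sf: x→(6,6), z→(6,6)
Row qg: x→(3,7), z→(0,6)
Row qk: x→(0,0), z→(0,6)
Row qf: x→(8,7), z→(0,6)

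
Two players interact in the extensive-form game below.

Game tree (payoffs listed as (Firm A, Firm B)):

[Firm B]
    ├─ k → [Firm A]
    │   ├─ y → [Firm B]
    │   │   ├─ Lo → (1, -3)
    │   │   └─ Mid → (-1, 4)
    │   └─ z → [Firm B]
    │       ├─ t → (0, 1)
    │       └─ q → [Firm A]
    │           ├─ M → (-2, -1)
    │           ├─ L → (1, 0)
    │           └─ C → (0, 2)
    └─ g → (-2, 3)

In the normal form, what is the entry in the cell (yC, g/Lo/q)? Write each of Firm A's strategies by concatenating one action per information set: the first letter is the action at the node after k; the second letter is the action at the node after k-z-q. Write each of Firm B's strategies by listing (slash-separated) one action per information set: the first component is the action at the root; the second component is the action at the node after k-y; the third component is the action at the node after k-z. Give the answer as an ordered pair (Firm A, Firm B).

Trace the play path from the root:
  Firm B plays g
→ terminal payoff (-2, 3).
(Firm A's choice at the node after k is never reached on this path, so it doesn't affect the outcome.)

(-2, 3)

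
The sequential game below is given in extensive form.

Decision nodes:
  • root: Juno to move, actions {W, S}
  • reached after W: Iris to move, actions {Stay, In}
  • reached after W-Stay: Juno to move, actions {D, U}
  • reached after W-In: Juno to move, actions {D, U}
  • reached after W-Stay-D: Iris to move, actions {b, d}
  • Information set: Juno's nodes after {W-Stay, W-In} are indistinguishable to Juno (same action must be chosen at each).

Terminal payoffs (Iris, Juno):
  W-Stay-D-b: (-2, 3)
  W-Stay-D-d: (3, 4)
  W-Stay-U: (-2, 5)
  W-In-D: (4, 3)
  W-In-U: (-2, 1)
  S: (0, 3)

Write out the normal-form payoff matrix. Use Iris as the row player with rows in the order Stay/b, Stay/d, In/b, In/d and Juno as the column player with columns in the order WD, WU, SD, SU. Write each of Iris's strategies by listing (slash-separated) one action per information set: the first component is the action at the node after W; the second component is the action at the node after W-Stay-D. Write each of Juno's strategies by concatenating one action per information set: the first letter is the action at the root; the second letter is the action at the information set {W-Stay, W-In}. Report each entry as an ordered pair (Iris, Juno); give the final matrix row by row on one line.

Stay/b: (-2,3) (-2,5) (0,3) (0,3) | Stay/d: (3,4) (-2,5) (0,3) (0,3) | In/b: (4,3) (-2,1) (0,3) (0,3) | In/d: (4,3) (-2,1) (0,3) (0,3)

Row Stay/b: WD→(-2,3), WU→(-2,5), SD→(0,3), SU→(0,3)
Row Stay/d: WD→(3,4), WU→(-2,5), SD→(0,3), SU→(0,3)
Row In/b: WD→(4,3), WU→(-2,1), SD→(0,3), SU→(0,3)
Row In/d: WD→(4,3), WU→(-2,1), SD→(0,3), SU→(0,3)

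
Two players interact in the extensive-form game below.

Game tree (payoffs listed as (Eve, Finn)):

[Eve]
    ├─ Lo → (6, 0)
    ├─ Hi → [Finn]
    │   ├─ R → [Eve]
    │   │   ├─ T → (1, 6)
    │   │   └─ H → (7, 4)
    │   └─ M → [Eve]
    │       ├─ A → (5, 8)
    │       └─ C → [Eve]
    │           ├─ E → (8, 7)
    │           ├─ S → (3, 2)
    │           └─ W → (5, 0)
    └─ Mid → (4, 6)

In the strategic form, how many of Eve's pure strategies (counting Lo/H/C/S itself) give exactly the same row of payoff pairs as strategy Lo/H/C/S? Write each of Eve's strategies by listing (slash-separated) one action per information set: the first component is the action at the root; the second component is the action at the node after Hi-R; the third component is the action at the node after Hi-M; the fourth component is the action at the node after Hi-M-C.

Row for Lo/H/C/S (columns R, M): (6,0) (6,0).
Under Lo/H/C/S, Eve's choice at the node after Hi-R and at the node after Hi-M and at the node after Hi-M-C can never be reached regardless of what Finn does, so varying those choices leaves every outcome unchanged.
Holding the reachable choices fixed and varying the unreachable ones freely already gives 2 × 2 × 3 = 12 equivalent strategies.
No other strategy reproduces this row, so those 12 are the full class: Lo/T/A/E, Lo/T/A/S, Lo/T/A/W, Lo/T/C/E, Lo/T/C/S, Lo/T/C/W, Lo/H/A/E, Lo/H/A/S, Lo/H/A/W, Lo/H/C/E, Lo/H/C/S, Lo/H/C/W.

12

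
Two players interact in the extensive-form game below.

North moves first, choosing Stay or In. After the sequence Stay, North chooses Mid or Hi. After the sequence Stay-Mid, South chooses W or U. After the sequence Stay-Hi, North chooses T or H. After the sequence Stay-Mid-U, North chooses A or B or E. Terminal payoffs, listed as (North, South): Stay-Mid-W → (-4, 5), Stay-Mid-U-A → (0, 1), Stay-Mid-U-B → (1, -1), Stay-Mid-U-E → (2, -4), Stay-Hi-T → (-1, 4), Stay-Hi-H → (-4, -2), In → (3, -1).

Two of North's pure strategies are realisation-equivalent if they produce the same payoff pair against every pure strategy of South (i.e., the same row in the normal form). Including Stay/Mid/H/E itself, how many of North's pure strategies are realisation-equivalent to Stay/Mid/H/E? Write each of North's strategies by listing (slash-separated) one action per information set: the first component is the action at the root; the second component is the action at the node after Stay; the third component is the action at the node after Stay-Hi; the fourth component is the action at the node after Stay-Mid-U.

2

Row for Stay/Mid/H/E (columns W, U): (-4,5) (2,-4).
Under Stay/Mid/H/E, North's choice at the node after Stay-Hi can never be reached regardless of what South does, so varying those choices leaves every outcome unchanged.
Holding the reachable choices fixed and varying the unreachable one freely already gives 2 equivalent strategies.
No other strategy reproduces this row, so those 2 are the full class: Stay/Mid/T/E, Stay/Mid/H/E.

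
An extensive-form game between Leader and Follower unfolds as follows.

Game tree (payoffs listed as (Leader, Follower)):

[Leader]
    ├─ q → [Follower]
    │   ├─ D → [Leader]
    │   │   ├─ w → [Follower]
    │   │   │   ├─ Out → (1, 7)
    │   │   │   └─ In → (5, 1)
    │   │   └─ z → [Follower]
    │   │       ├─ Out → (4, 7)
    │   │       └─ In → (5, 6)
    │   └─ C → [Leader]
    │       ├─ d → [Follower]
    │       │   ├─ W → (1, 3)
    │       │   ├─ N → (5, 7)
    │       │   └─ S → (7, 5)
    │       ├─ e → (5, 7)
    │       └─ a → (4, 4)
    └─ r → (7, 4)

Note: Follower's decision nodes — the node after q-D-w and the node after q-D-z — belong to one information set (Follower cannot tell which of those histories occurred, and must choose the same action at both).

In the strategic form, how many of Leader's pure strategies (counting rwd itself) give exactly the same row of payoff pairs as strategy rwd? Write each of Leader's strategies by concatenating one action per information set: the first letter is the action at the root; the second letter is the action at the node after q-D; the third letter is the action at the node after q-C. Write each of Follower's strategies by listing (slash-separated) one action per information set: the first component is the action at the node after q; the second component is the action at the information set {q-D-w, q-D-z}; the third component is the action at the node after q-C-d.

Row for rwd (columns D/Out/W, D/Out/N, D/Out/S, D/In/W, D/In/N, D/In/S, C/Out/W, C/Out/N, C/Out/S, C/In/W, C/In/N, C/In/S): (7,4) (7,4) (7,4) (7,4) (7,4) (7,4) (7,4) (7,4) (7,4) (7,4) (7,4) (7,4).
Under rwd, Leader's choice at the node after q-D and at the node after q-C can never be reached regardless of what Follower does, so varying those choices leaves every outcome unchanged.
Holding the reachable choices fixed and varying the unreachable ones freely already gives 2 × 3 = 6 equivalent strategies.
No other strategy reproduces this row, so those 6 are the full class: rwd, rwe, rwa, rzd, rze, rza.

6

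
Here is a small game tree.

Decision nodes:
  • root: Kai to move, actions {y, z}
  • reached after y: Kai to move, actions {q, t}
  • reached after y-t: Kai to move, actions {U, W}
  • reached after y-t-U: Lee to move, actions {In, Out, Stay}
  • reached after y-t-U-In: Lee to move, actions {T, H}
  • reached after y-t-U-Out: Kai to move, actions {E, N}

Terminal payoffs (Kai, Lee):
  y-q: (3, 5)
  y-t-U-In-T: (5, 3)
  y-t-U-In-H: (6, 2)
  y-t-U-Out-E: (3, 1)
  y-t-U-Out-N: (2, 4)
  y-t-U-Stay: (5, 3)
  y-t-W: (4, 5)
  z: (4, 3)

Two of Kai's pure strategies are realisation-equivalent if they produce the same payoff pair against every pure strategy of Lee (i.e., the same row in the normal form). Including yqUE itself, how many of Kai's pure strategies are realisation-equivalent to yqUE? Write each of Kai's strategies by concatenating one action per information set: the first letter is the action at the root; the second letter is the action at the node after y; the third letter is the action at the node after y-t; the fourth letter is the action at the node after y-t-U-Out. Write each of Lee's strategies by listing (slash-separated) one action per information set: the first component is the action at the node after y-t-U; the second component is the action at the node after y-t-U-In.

4

Row for yqUE (columns In/T, In/H, Out/T, Out/H, Stay/T, Stay/H): (3,5) (3,5) (3,5) (3,5) (3,5) (3,5).
Under yqUE, Kai's choice at the node after y-t and at the node after y-t-U-Out can never be reached regardless of what Lee does, so varying those choices leaves every outcome unchanged.
Holding the reachable choices fixed and varying the unreachable ones freely already gives 2 × 2 = 4 equivalent strategies.
No other strategy reproduces this row, so those 4 are the full class: yqUE, yqUN, yqWE, yqWN.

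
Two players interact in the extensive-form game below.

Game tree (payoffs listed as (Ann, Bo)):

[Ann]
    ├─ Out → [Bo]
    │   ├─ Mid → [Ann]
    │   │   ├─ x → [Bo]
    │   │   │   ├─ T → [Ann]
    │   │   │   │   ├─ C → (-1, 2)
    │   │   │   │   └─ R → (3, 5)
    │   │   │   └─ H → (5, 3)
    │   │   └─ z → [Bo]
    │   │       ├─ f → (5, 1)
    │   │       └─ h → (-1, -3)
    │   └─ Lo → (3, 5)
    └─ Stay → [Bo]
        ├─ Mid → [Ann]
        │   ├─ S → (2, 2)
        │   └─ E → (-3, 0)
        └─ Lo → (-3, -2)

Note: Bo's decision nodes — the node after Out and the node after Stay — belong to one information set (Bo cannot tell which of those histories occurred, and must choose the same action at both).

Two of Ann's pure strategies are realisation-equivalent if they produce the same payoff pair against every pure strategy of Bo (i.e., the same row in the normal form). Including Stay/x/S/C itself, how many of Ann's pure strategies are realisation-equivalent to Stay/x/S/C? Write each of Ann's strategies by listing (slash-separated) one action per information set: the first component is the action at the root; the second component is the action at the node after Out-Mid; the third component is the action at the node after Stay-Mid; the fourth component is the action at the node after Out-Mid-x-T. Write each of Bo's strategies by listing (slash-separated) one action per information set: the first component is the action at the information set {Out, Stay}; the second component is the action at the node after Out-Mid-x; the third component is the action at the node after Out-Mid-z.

4

Row for Stay/x/S/C (columns Mid/T/f, Mid/T/h, Mid/H/f, Mid/H/h, Lo/T/f, Lo/T/h, Lo/H/f, Lo/H/h): (2,2) (2,2) (2,2) (2,2) (-3,-2) (-3,-2) (-3,-2) (-3,-2).
Under Stay/x/S/C, Ann's choice at the node after Out-Mid and at the node after Out-Mid-x-T can never be reached regardless of what Bo does, so varying those choices leaves every outcome unchanged.
Holding the reachable choices fixed and varying the unreachable ones freely already gives 2 × 2 = 4 equivalent strategies.
No other strategy reproduces this row, so those 4 are the full class: Stay/x/S/C, Stay/x/S/R, Stay/z/S/C, Stay/z/S/R.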